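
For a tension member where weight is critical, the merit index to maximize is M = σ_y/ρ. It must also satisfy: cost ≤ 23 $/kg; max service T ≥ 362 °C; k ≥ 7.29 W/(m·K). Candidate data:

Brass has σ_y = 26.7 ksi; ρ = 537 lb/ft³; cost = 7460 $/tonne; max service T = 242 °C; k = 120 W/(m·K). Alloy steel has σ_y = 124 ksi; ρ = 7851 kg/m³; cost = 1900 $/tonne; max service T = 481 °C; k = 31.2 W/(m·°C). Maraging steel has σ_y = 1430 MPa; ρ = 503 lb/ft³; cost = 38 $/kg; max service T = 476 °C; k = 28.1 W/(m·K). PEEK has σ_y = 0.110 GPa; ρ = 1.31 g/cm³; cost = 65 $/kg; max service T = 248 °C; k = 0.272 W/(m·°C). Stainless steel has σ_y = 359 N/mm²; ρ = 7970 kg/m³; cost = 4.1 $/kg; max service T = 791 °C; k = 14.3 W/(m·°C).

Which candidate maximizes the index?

alloy steel

Screen on constraints: cost ≤ 23 $/kg; max service T ≥ 362 °C; k ≥ 7.29 W/(m·K). Survivors: alloy steel, stainless steel.
Normalizing units and computing the index:
  alloy steel: σ_y = 855.0 MPa, ρ = 7851 kg/m³
  stainless steel: σ_y = 359.0 MPa, ρ = 7970 kg/m³
  alloy steel: M = 109 kN·m/kg
  stainless steel: M = 45.0 kN·m/kg
Highest index: alloy steel.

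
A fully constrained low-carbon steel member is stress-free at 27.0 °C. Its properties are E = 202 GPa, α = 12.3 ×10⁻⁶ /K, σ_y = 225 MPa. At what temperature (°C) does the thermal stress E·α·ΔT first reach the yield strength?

118 °C

E·α·ΔT = 225.0 MPa ⇒ ΔT = 225.0 / (202.0×10³ × 12.3×10⁻⁶) = 90.56 K.
T = 27.0 + 90.56 = 117.6 °C.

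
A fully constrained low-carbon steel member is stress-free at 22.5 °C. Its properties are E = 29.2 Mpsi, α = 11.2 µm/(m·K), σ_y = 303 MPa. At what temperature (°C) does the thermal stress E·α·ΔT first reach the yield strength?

E = 29.2 Mpsi = 201.3 GPa.
E·α·ΔT = 303.0 MPa ⇒ ΔT = 303.0 / (201.3×10³ × 11.2×10⁻⁶) = 134.4 K.
T = 22.5 + 134.4 = 156.9 °C.

157 °C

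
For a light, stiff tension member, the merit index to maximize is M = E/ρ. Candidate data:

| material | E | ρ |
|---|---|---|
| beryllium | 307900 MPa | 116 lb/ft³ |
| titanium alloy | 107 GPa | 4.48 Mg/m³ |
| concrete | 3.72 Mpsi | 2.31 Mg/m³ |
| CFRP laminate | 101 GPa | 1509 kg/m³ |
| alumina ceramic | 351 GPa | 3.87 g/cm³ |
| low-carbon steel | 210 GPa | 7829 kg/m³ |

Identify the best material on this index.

beryllium

Convert each candidate to consistent units, then evaluate M:
  beryllium: E = 307.9 GPa, ρ = 1858 kg/m³
  titanium alloy: E = 107.0 GPa, ρ = 4480 kg/m³
  concrete: E = 25.65 GPa, ρ = 2310 kg/m³
  CFRP laminate: E = 101.0 GPa, ρ = 1509 kg/m³
  alumina ceramic: E = 351.0 GPa, ρ = 3870 kg/m³
  low-carbon steel: E = 210.0 GPa, ρ = 7829 kg/m³
  beryllium: M = 166 MN·m/kg
  alumina ceramic: M = 90.7 MN·m/kg
  CFRP laminate: M = 66.9 MN·m/kg
  low-carbon steel: M = 26.8 MN·m/kg
  titanium alloy: M = 23.9 MN·m/kg
  concrete: M = 11.1 MN·m/kg
Beryllium ranks first.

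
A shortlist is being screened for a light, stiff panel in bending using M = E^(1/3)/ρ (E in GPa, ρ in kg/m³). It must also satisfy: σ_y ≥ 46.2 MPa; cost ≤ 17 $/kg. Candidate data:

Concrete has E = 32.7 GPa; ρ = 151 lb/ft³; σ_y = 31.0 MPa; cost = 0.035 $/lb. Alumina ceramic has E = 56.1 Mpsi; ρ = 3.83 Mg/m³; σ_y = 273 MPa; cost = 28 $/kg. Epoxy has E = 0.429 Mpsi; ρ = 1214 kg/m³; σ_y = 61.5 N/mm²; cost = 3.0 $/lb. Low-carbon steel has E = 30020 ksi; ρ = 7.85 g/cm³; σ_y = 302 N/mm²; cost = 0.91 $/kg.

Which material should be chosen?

Screen on constraints: σ_y ≥ 46.2 MPa; cost ≤ 17 $/kg. Survivors: epoxy, low-carbon steel.
In SI units:
  epoxy: E = 2.958 GPa, ρ = 1214 kg/m³
  low-carbon steel: E = 207.0 GPa, ρ = 7850 kg/m³
  epoxy: M = 1.18×10⁻³
  low-carbon steel: M = 0.754×10⁻³
Highest index: epoxy.

epoxy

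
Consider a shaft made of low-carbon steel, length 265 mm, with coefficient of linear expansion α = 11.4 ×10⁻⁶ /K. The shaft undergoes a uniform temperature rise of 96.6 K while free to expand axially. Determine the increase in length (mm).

0.292 mm

ΔL = α·L₀·ΔT = 11.4×10⁻⁶ × 265 mm × 96.60 K = 0.292 mm.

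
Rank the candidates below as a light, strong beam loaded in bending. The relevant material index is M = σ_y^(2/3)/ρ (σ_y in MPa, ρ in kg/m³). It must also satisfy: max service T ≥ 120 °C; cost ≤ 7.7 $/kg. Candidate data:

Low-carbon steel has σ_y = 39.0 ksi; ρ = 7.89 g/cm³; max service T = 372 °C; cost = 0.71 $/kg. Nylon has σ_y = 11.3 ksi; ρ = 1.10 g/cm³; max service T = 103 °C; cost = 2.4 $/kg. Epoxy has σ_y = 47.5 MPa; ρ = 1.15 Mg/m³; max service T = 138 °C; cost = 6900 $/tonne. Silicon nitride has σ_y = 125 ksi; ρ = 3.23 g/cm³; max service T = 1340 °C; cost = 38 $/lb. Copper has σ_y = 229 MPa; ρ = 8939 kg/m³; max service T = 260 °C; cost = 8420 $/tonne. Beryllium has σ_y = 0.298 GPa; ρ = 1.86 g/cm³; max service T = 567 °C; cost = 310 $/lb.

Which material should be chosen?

Screen on constraints: max service T ≥ 120 °C; cost ≤ 7.7 $/kg. Survivors: low-carbon steel, epoxy.
After converting to SI:
  low-carbon steel: σ_y = 268.9 MPa, ρ = 7890 kg/m³
  epoxy: σ_y = 47.50 MPa, ρ = 1150 kg/m³
  epoxy: M = 11.4×10⁻³
  low-carbon steel: M = 5.28×10⁻³
Epoxy has the largest M.

epoxy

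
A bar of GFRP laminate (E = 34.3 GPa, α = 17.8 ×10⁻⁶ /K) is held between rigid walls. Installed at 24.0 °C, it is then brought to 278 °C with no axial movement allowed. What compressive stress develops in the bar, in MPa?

ΔT = 254.0 K. Constrained thermal stress σ = E·α·ΔT = 34.30×10³ MPa × 17.8×10⁻⁶ × 254.0 = 155 MPa (compressive).

155 MPa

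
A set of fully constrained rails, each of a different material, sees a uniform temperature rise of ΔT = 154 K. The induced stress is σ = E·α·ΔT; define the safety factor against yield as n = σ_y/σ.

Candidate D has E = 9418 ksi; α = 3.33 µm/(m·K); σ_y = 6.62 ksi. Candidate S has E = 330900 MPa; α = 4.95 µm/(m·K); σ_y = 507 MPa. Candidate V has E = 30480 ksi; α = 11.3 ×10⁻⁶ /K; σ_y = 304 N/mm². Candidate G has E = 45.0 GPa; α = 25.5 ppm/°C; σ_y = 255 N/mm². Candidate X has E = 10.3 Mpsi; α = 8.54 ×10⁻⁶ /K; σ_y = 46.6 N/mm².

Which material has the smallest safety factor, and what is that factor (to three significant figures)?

candidate X, n = 0.499

Converting E to GPa, α to ×10⁻⁶/K, σ_y to MPa, then σ and n for each:
  candidate D: E = 64.93, α = 3.33, σ_y = 45.64 → σ = 33.3 MPa, n = 1.37
  candidate S: E = 330.9, α = 4.95, σ_y = 507.0 → σ = 252 MPa, n = 2.01
  candidate V: E = 210.2, α = 11.3, σ_y = 304.0 → σ = 366 MPa, n = 0.831
  candidate G: E = 45.00, α = 25.5, σ_y = 255.0 → σ = 177 MPa, n = 1.44
  candidate X: E = 71.02, α = 8.54, σ_y = 46.60 → σ = 93.4 MPa, n = 0.499
Candidate X has the lowest safety factor, n = 0.499.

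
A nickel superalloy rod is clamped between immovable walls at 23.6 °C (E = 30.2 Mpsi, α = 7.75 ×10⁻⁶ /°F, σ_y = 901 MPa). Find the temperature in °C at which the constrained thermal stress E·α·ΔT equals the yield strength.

334 °C

E = 30.2 Mpsi = 208.2 GPa.
α = 7.75×10⁻⁶/°F × 9/5 = 13.9×10⁻⁶/K.
E·α·ΔT = 901.0 MPa ⇒ ΔT = 901.0 / (208.2×10³ × 13.9×10⁻⁶) = 310.2 K.
T = 23.6 + 310.2 = 333.8 °C.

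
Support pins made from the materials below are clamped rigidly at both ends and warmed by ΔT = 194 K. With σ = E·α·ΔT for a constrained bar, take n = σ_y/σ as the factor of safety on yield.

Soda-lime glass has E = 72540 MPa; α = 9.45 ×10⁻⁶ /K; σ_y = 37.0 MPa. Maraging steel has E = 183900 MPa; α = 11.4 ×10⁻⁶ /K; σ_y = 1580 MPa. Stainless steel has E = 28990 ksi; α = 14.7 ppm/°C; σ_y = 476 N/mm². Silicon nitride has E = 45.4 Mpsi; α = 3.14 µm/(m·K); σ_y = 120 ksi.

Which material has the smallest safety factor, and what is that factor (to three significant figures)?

In consistent units (E in GPa, α in ×10⁻⁶/K, σ_y in MPa):
  soda-lime glass: E = 72.54, α = 9.45, σ_y = 37.00 → σ = 133 MPa, n = 0.278
  maraging steel: E = 183.9, α = 11.4, σ_y = 1580 → σ = 407 MPa, n = 3.88
  stainless steel: E = 199.9, α = 14.7, σ_y = 476.0 → σ = 570 MPa, n = 0.835
  silicon nitride: E = 313.0, α = 3.14, σ_y = 827.4 → σ = 191 MPa, n = 4.34
Smallest n: soda-lime glass with n = 0.278.

soda-lime glass, n = 0.278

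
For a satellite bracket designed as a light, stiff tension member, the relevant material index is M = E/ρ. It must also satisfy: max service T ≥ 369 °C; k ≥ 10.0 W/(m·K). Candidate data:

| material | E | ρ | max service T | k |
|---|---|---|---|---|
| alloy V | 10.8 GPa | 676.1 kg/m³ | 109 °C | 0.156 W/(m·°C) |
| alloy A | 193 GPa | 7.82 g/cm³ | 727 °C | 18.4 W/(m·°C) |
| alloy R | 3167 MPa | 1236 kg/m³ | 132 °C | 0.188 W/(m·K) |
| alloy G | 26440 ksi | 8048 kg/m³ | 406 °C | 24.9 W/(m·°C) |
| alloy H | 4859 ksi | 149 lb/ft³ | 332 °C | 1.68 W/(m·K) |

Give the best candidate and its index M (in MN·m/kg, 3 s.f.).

Screen on constraints: max service T ≥ 369 °C; k ≥ 10.0 W/(m·K). Survivors: alloy A, alloy G.
In SI units:
  alloy A: E = 193.0 GPa, ρ = 7820 kg/m³
  alloy G: E = 182.3 GPa, ρ = 8048 kg/m³
  alloy A: M = 24.7 MN·m/kg
  alloy G: M = 22.7 MN·m/kg
Alloy A ranks first.

alloy A, M = 24.7 MN·m/kg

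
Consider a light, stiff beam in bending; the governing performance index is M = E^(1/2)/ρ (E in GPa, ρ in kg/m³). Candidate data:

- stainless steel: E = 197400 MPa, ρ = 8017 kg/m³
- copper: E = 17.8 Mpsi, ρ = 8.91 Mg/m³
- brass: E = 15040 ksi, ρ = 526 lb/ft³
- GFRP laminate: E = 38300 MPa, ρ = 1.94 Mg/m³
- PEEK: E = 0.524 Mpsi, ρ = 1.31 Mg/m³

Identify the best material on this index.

GFRP laminate

Convert each candidate to consistent units, then evaluate M:
  stainless steel: E = 197.4 GPa, ρ = 8017 kg/m³
  copper: E = 122.7 GPa, ρ = 8910 kg/m³
  brass: E = 103.7 GPa, ρ = 8426 kg/m³
  GFRP laminate: E = 38.30 GPa, ρ = 1940 kg/m³
  PEEK: E = 3.613 GPa, ρ = 1310 kg/m³
  GFRP laminate: M = 3.19×10⁻³
  stainless steel: M = 1.75×10⁻³
  PEEK: M = 1.45×10⁻³
  copper: M = 1.24×10⁻³
  brass: M = 1.21×10⁻³
Highest index: GFRP laminate.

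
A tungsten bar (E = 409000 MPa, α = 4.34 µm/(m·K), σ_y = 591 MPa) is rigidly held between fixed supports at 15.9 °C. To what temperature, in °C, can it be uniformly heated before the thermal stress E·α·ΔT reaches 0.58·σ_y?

E = 409000 MPa = 409.0 GPa.
E·α·ΔT = 342.8 MPa ⇒ ΔT = 342.8 / (409.0×10³ × 4.34×10⁻⁶) = 193.1 K.
T = 15.9 + 193.1 = 209.0 °C.

209 °C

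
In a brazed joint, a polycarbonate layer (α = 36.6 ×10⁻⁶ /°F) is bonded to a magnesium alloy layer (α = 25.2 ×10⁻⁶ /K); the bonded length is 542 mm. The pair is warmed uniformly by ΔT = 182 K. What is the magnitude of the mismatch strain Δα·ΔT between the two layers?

7.40×10⁻³

polycarbonate: α = 36.6×10⁻⁶/°F × 9/5 = 65.9×10⁻⁶/K.
Δα = |65.9 − 25.2|×10⁻⁶/K = 40.7×10⁻⁶/K.
Mismatch strain = Δα·ΔT = 40.7×10⁻⁶ × 182.0 = 7.40×10⁻³.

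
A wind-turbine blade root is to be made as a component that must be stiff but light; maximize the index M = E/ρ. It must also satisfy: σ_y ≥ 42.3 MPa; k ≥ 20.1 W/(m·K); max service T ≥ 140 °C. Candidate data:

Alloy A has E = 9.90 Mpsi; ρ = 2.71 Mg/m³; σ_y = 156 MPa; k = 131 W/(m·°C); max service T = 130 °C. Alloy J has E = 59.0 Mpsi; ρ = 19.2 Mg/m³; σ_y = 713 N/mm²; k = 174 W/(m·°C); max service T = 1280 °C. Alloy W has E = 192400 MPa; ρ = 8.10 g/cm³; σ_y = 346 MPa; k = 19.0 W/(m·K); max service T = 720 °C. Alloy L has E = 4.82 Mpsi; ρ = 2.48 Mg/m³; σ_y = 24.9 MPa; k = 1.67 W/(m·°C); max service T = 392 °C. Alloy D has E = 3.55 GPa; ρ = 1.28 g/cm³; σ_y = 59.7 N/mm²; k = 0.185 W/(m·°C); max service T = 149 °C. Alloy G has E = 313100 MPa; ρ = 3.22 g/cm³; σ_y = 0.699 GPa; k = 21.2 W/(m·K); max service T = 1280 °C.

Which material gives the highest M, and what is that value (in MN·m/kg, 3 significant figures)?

alloy G, M = 97.2 MN·m/kg

Screen on constraints: σ_y ≥ 42.3 MPa; k ≥ 20.1 W/(m·K); max service T ≥ 140 °C. Survivors: alloy J, alloy G.
Convert each candidate to consistent units, then evaluate M:
  alloy J: E = 406.8 GPa, ρ = 19200 kg/m³
  alloy G: E = 313.1 GPa, ρ = 3220 kg/m³
  alloy G: M = 97.2 MN·m/kg
  alloy J: M = 21.2 MN·m/kg
Highest index: alloy G.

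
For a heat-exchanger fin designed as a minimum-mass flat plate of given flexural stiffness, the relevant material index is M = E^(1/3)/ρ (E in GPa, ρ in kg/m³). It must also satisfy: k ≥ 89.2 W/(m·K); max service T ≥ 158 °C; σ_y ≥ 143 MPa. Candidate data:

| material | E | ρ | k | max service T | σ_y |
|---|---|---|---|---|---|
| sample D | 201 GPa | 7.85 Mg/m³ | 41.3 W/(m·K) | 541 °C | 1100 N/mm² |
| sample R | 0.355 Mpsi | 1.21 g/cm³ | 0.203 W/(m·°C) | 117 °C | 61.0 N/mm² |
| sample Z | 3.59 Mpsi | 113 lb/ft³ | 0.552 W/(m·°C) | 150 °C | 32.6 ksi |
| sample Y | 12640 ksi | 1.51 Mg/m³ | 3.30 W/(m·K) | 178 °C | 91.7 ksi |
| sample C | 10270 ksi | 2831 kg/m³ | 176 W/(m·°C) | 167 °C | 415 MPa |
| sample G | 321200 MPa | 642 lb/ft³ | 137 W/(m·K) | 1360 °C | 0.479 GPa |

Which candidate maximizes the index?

sample C

Screen on constraints: k ≥ 89.2 W/(m·K); max service T ≥ 158 °C; σ_y ≥ 143 MPa. Survivors: sample C, sample G.
After converting to SI:
  sample C: E = 70.81 GPa, ρ = 2831 kg/m³
  sample G: E = 321.2 GPa, ρ = 10280 kg/m³
  sample C: M = 1.46×10⁻³
  sample G: M = 0.666×10⁻³
Sample C has the largest M.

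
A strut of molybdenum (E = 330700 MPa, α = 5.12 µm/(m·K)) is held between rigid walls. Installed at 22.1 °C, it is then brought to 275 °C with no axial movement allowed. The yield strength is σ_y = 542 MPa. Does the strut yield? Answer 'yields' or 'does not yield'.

does not yield

E = 330700 MPa = 330.7 GPa.
ΔT = 252.9 K. Constrained thermal stress σ = E·α·ΔT = 330.7×10³ MPa × 5.12×10⁻⁶ × 252.9 = 428 MPa (compressive).
Compare to σ_y = 542 MPa: σ < σ_y, so it does not yield.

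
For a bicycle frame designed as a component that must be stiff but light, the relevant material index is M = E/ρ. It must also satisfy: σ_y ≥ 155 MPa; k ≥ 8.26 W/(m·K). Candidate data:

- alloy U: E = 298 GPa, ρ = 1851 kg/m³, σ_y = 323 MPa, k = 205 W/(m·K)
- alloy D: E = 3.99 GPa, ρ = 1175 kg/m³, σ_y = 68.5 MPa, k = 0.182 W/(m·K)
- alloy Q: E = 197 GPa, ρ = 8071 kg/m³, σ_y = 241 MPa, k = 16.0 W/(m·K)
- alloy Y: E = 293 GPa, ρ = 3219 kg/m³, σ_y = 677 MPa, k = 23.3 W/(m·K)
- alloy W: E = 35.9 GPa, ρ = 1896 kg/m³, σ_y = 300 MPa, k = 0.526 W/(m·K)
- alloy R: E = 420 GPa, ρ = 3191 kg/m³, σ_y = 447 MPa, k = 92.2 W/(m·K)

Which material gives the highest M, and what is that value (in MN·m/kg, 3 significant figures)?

alloy U, M = 161 MN·m/kg

Screen on constraints: σ_y ≥ 155 MPa; k ≥ 8.26 W/(m·K). Survivors: alloy U, alloy Q, alloy Y, alloy R.
Per-candidate index values:
  alloy U: M = 161 MN·m/kg
  alloy R: M = 132 MN·m/kg
  alloy Y: M = 91.0 MN·m/kg
  alloy Q: M = 24.4 MN·m/kg
The maximum is for alloy U.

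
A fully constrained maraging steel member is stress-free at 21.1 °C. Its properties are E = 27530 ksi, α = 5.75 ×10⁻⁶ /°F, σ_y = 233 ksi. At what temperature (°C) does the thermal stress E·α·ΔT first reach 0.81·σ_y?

E = 27530 ksi = 189.8 GPa.
α = 5.75×10⁻⁶/°F × 9/5 = 10.3×10⁻⁶/K.
σ_y = 233 ksi = 1606 MPa.
E·α·ΔT = 1301 MPa ⇒ ΔT = 1301 / (189.8×10³ × 10.3×10⁻⁶) = 662.4 K.
T = 21.1 + 662.4 = 683.5 °C.

683 °C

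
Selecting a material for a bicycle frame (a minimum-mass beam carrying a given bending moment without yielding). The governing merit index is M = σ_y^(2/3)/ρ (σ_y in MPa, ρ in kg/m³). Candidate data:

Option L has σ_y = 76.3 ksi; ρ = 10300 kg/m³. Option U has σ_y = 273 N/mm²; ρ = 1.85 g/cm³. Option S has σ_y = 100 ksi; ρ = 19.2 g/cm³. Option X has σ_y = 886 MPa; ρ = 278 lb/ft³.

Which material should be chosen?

option U

Convert each candidate to consistent units, then evaluate M:
  option L: σ_y = 526.1 MPa, ρ = 10300 kg/m³
  option U: σ_y = 273.0 MPa, ρ = 1850 kg/m³
  option S: σ_y = 689.5 MPa, ρ = 19200 kg/m³
  option X: σ_y = 886.0 MPa, ρ = 4453 kg/m³
  option U: M = 22.7×10⁻³
  option X: M = 20.7×10⁻³
  option L: M = 6.33×10⁻³
  option S: M = 4.06×10⁻³
Highest index: option U.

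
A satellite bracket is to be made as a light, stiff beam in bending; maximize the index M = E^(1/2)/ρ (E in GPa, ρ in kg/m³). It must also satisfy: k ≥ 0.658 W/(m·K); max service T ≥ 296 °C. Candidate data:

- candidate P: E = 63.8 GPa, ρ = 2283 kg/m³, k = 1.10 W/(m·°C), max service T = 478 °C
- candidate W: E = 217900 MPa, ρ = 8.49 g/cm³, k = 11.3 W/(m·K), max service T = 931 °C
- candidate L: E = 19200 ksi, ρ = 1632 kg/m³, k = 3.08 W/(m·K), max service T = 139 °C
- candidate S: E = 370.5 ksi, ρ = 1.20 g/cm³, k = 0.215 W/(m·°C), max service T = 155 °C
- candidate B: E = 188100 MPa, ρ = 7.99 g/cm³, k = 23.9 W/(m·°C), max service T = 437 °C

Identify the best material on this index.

candidate P

Screen on constraints: k ≥ 0.658 W/(m·K); max service T ≥ 296 °C. Survivors: candidate P, candidate W, candidate B.
After converting to SI:
  candidate P: E = 63.80 GPa, ρ = 2283 kg/m³
  candidate W: E = 217.9 GPa, ρ = 8490 kg/m³
  candidate B: E = 188.1 GPa, ρ = 7990 kg/m³
  candidate P: M = 3.50×10⁻³
  candidate W: M = 1.74×10⁻³
  candidate B: M = 1.72×10⁻³
Candidate P ranks first.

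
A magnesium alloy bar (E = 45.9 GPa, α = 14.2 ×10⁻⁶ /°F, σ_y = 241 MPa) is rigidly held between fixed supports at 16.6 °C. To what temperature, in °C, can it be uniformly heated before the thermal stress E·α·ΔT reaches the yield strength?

222 °C

α = 14.2×10⁻⁶/°F × 9/5 = 25.6×10⁻⁶/K.
E·α·ΔT = 241.0 MPa ⇒ ΔT = 241.0 / (45.90×10³ × 25.6×10⁻⁶) = 205.4 K.
T = 16.6 + 205.4 = 222.0 °C.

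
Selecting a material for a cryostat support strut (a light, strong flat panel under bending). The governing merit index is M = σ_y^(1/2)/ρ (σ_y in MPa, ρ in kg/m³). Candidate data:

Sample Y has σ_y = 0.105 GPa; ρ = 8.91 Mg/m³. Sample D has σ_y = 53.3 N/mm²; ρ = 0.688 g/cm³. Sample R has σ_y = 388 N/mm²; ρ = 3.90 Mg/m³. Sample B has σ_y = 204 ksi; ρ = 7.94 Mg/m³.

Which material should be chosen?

After converting to SI:
  sample Y: σ_y = 105.0 MPa, ρ = 8910 kg/m³
  sample D: σ_y = 53.30 MPa, ρ = 688.0 kg/m³
  sample R: σ_y = 388.0 MPa, ρ = 3900 kg/m³
  sample B: σ_y = 1407 MPa, ρ = 7940 kg/m³
  sample D: M = 10.6×10⁻³
  sample R: M = 5.05×10⁻³
  sample B: M = 4.72×10⁻³
  sample Y: M = 1.15×10⁻³
Sample D ranks first.

sample D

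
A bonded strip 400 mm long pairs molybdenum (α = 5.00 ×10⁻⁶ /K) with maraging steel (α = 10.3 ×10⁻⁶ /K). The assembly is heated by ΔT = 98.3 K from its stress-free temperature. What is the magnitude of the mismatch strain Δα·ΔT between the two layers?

Δα = |5.00 − 10.3|×10⁻⁶/K = 5.30×10⁻⁶/K.
Mismatch strain = Δα·ΔT = 5.30×10⁻⁶ × 98.3 = 5.21×10⁻⁴.

5.21×10⁻⁴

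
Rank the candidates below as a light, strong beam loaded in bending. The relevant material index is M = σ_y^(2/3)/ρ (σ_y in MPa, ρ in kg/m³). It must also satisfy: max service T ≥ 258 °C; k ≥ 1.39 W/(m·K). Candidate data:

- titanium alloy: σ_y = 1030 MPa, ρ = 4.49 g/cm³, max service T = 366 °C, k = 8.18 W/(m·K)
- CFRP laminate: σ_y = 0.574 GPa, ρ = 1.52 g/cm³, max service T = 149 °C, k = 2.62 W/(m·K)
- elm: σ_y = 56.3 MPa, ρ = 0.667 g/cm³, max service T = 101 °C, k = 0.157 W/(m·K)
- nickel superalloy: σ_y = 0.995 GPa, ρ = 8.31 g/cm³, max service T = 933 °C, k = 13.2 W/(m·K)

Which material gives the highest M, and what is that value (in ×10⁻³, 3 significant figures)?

Screen on constraints: max service T ≥ 258 °C; k ≥ 1.39 W/(m·K). Survivors: titanium alloy, nickel superalloy.
After converting to SI:
  titanium alloy: σ_y = 1030 MPa, ρ = 4490 kg/m³
  nickel superalloy: σ_y = 995.0 MPa, ρ = 8310 kg/m³
  titanium alloy: M = 22.7×10⁻³
  nickel superalloy: M = 12.0×10⁻³
Titanium alloy ranks first.

titanium alloy, M = 22.7×10⁻³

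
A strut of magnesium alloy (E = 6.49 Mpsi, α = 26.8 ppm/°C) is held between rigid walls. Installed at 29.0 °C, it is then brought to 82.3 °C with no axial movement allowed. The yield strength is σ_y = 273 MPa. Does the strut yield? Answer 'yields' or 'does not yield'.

does not yield

E = 6.49 Mpsi = 44.75 GPa.
ΔT = 53.30 K. Constrained thermal stress σ = E·α·ΔT = 44.75×10³ MPa × 26.8×10⁻⁶ × 53.30 = 63.9 MPa (compressive).
Compare to σ_y = 273 MPa: σ < σ_y, so it does not yield.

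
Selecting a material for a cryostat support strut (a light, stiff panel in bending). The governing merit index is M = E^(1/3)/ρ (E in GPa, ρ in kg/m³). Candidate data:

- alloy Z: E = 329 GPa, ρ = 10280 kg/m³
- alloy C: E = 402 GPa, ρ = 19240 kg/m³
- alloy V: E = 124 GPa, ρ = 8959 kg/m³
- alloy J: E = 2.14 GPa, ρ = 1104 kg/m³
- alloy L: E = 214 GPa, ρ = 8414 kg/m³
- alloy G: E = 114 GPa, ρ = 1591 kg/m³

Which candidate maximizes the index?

Per-candidate index values:
  alloy G: M = 3.05×10⁻³
  alloy J: M = 1.17×10⁻³
  alloy L: M = 0.711×10⁻³
  alloy Z: M = 0.672×10⁻³
  alloy V: M = 0.557×10⁻³
  alloy C: M = 0.384×10⁻³
Highest index: alloy G.

alloy G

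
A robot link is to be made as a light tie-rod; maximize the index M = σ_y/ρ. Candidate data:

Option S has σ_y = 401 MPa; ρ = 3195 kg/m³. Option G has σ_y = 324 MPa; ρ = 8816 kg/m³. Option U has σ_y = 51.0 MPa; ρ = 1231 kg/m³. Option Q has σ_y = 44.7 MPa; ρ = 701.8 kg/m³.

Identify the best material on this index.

Computing M directly (units already consistent):
  option S: M = 126 kN·m/kg
  option Q: M = 63.7 kN·m/kg
  option U: M = 41.4 kN·m/kg
  option G: M = 36.8 kN·m/kg
Option S has the largest M.

option S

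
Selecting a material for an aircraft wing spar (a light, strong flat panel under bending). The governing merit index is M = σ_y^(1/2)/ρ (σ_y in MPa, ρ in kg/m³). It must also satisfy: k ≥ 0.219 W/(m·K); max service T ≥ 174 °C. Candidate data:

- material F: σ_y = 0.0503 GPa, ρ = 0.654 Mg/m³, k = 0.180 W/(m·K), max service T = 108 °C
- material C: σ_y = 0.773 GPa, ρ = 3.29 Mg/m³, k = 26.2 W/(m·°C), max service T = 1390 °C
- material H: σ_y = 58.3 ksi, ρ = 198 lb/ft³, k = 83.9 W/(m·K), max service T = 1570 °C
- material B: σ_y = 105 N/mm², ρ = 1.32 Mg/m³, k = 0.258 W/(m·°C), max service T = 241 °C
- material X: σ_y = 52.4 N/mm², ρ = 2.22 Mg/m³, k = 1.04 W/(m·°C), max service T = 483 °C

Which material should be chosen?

material C

Screen on constraints: k ≥ 0.219 W/(m·K); max service T ≥ 174 °C. Survivors: material C, material H, material B, material X.
Putting every candidate on a common basis:
  material C: σ_y = 773.0 MPa, ρ = 3290 kg/m³
  material H: σ_y = 402.0 MPa, ρ = 3172 kg/m³
  material B: σ_y = 105.0 MPa, ρ = 1320 kg/m³
  material X: σ_y = 52.40 MPa, ρ = 2220 kg/m³
  material C: M = 8.45×10⁻³
  material B: M = 7.76×10⁻³
  material H: M = 6.32×10⁻³
  material X: M = 3.26×10⁻³
Highest index: material C.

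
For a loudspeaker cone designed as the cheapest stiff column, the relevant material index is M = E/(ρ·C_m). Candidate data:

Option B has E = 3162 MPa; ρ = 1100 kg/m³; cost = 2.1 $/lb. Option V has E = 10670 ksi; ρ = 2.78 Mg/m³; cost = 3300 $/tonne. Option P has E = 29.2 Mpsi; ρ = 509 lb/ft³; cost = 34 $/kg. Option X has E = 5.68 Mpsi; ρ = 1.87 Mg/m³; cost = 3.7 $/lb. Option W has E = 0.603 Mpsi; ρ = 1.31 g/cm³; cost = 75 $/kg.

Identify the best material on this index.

option V

After converting to SI:
  option B: E = 3.162 GPa, ρ = 1100 kg/m³, cost = 4.630 $/kg
  option V: E = 73.57 GPa, ρ = 2780 kg/m³, cost = 3.300 $/kg
  option P: E = 201.3 GPa, ρ = 8153 kg/m³, cost = 34.00 $/kg
  option X: E = 39.16 GPa, ρ = 1870 kg/m³, cost = 8.157 $/kg
  option W: E = 4.158 GPa, ρ = 1310 kg/m³, cost = 75.00 $/kg
  option V: M = 8.02 MN·m per $
  option X: M = 2.57 MN·m per $
  option P: M = 0.726 MN·m per $
  option B: M = 0.621 MN·m per $
  option W: M = 0.0423 MN·m per $
Option V ranks first.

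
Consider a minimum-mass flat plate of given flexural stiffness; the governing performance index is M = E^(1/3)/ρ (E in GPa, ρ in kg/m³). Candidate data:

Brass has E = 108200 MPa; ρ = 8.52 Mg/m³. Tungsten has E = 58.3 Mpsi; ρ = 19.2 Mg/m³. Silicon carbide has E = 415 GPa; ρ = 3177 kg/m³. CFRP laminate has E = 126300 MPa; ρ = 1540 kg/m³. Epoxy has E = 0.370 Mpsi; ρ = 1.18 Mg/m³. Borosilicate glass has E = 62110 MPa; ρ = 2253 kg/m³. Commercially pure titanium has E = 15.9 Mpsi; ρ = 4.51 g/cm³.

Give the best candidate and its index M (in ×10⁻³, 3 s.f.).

CFRP laminate, M = 3.26×10⁻³

Normalizing units and computing the index:
  brass: E = 108.2 GPa, ρ = 8520 kg/m³
  tungsten: E = 402.0 GPa, ρ = 19200 kg/m³
  silicon carbide: E = 415.0 GPa, ρ = 3177 kg/m³
  CFRP laminate: E = 126.3 GPa, ρ = 1540 kg/m³
  epoxy: E = 2.551 GPa, ρ = 1180 kg/m³
  borosilicate glass: E = 62.11 GPa, ρ = 2253 kg/m³
  commercially pure titanium: E = 109.6 GPa, ρ = 4510 kg/m³
  CFRP laminate: M = 3.26×10⁻³
  silicon carbide: M = 2.35×10⁻³
  borosilicate glass: M = 1.76×10⁻³
  epoxy: M = 1.16×10⁻³
  commercially pure titanium: M = 1.06×10⁻³
  brass: M = 0.559×10⁻³
  tungsten: M = 0.384×10⁻³
CFRP laminate has the largest M.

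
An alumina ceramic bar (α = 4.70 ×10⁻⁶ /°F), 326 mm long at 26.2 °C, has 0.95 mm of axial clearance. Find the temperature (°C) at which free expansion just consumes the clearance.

371 °C

α = 4.70×10⁻⁶/°F × 9/5 = 8.46×10⁻⁶/K.
α·L₀·ΔT = 0.95 mm ⇒ ΔT = 0.95 / (8.46×10⁻⁶ × 326.0) = 344.5 K.
T = 26.2 + 344.5 = 370.7 °C.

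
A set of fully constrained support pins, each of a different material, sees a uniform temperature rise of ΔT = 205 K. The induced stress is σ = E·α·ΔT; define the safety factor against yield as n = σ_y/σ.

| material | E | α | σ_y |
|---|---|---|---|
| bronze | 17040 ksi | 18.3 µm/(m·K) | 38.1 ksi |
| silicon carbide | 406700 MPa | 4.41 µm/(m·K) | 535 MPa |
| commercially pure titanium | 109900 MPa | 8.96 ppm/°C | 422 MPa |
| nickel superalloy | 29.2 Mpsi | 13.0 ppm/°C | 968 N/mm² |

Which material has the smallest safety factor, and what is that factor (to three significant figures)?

Per material, after unit conversion:
  bronze: E = 117.5, α = 18.3, σ_y = 262.7 → σ = 441 MPa, n = 0.596
  silicon carbide: E = 406.7, α = 4.41, σ_y = 535.0 → σ = 368 MPa, n = 1.46
  commercially pure titanium: E = 109.9, α = 8.96, σ_y = 422.0 → σ = 202 MPa, n = 2.09
  nickel superalloy: E = 201.3, α = 13.0, σ_y = 968.0 → σ = 537 MPa, n = 1.80
Bronze has the lowest safety factor, n = 0.596.

bronze, n = 0.596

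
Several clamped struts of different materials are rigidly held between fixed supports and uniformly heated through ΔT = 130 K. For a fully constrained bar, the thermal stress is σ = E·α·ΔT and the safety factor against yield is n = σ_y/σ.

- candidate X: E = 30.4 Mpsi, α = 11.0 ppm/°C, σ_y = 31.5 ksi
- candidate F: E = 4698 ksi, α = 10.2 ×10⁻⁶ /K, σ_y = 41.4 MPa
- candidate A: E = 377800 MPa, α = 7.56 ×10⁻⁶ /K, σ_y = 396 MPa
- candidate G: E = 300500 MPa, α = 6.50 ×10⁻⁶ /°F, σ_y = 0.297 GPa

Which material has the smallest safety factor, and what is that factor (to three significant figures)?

candidate G, n = 0.650

In consistent units (E in GPa, α in ×10⁻⁶/K, σ_y in MPa):
  candidate X: E = 209.6, α = 11.0, σ_y = 217.2 → σ = 300 MPa, n = 0.725
  candidate F: E = 32.39, α = 10.2, σ_y = 41.40 → σ = 43.0 MPa, n = 0.964
  candidate A: E = 377.8, α = 7.56, σ_y = 396.0 → σ = 371 MPa, n = 1.07
  candidate G: E = 300.5, α = 11.7, σ_y = 297.0 → σ = 457 MPa, n = 0.650
Smallest n: candidate G with n = 0.650.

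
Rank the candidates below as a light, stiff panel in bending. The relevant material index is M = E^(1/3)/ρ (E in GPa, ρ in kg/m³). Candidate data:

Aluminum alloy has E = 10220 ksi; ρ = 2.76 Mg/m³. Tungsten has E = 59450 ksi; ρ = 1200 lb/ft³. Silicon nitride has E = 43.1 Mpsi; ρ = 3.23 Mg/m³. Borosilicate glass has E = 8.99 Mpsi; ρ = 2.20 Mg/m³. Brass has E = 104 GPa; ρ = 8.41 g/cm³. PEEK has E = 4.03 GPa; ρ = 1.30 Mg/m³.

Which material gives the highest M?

silicon nitride

Convert each candidate to consistent units, then evaluate M:
  aluminum alloy: E = 70.46 GPa, ρ = 2760 kg/m³
  tungsten: E = 409.9 GPa, ρ = 19220 kg/m³
  silicon nitride: E = 297.2 GPa, ρ = 3230 kg/m³
  borosilicate glass: E = 61.98 GPa, ρ = 2200 kg/m³
  brass: E = 104.0 GPa, ρ = 8410 kg/m³
  PEEK: E = 4.030 GPa, ρ = 1300 kg/m³
  silicon nitride: M = 2.07×10⁻³
  borosilicate glass: M = 1.80×10⁻³
  aluminum alloy: M = 1.50×10⁻³
  PEEK: M = 1.22×10⁻³
  brass: M = 0.559×10⁻³
  tungsten: M = 0.386×10⁻³
The maximum is for silicon nitride.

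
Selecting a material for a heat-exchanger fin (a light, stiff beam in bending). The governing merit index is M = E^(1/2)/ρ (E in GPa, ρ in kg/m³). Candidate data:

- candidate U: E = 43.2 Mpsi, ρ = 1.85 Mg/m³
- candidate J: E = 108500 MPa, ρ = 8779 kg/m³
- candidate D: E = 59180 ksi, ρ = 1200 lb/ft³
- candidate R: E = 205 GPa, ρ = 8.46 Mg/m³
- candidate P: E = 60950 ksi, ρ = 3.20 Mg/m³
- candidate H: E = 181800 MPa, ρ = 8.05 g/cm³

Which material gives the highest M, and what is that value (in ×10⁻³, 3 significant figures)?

Convert each candidate to consistent units, then evaluate M:
  candidate U: E = 297.9 GPa, ρ = 1850 kg/m³
  candidate J: E = 108.5 GPa, ρ = 8779 kg/m³
  candidate D: E = 408.0 GPa, ρ = 19220 kg/m³
  candidate R: E = 205.0 GPa, ρ = 8460 kg/m³
  candidate P: E = 420.2 GPa, ρ = 3200 kg/m³
  candidate H: E = 181.8 GPa, ρ = 8050 kg/m³
  candidate U: M = 9.33×10⁻³
  candidate P: M = 6.41×10⁻³
  candidate R: M = 1.69×10⁻³
  candidate H: M = 1.67×10⁻³
  candidate J: M = 1.19×10⁻³
  candidate D: M = 1.05×10⁻³
Highest index: candidate U.

candidate U, M = 9.33×10⁻³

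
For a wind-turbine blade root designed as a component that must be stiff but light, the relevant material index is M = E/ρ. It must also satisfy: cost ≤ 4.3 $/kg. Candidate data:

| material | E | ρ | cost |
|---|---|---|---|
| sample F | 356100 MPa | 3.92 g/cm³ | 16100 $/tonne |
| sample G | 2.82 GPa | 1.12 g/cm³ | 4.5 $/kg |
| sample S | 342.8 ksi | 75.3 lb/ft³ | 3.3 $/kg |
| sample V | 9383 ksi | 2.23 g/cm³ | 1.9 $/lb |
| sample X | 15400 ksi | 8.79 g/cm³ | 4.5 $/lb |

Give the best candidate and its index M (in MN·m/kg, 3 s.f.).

sample V, M = 29.0 MN·m/kg

Screen on constraints: cost ≤ 4.3 $/kg. Survivors: sample S, sample V.
After converting to SI:
  sample S: E = 2.364 GPa, ρ = 1206 kg/m³
  sample V: E = 64.69 GPa, ρ = 2230 kg/m³
  sample V: M = 29.0 MN·m/kg
  sample S: M = 1.96 MN·m/kg
Sample V ranks first.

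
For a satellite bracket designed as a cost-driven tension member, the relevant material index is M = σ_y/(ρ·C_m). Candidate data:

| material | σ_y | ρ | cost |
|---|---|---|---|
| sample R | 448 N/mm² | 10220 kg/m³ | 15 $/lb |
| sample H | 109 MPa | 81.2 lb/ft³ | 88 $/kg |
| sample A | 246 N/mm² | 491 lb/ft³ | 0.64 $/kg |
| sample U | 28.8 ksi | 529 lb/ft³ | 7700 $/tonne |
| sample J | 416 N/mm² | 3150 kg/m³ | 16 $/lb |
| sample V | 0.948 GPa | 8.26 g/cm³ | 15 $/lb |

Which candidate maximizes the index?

sample A

In SI units:
  sample R: σ_y = 448.0 MPa, ρ = 10220 kg/m³, cost = 33.07 $/kg
  sample H: σ_y = 109.0 MPa, ρ = 1301 kg/m³, cost = 88.00 $/kg
  sample A: σ_y = 246.0 MPa, ρ = 7865 kg/m³, cost = 0.6400 $/kg
  sample U: σ_y = 198.6 MPa, ρ = 8474 kg/m³, cost = 7.700 $/kg
  sample J: σ_y = 416.0 MPa, ρ = 3150 kg/m³, cost = 35.27 $/kg
  sample V: σ_y = 948.0 MPa, ρ = 8260 kg/m³, cost = 33.07 $/kg
  sample A: M = 48.9 kN·m per $
  sample J: M = 3.74 kN·m per $
  sample V: M = 3.47 kN·m per $
  sample U: M = 3.04 kN·m per $
  sample R: M = 1.33 kN·m per $
  sample H: M = 0.952 kN·m per $
Sample A has the largest M.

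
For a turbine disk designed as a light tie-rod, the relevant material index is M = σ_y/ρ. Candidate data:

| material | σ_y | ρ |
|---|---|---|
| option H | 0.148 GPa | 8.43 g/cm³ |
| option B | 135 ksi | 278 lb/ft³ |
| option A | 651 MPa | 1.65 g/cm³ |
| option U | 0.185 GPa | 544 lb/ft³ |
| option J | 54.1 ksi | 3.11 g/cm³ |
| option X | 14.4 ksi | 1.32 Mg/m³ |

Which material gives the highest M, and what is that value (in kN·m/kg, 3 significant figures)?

After converting to SI:
  option H: σ_y = 148.0 MPa, ρ = 8430 kg/m³
  option B: σ_y = 930.8 MPa, ρ = 4453 kg/m³
  option A: σ_y = 651.0 MPa, ρ = 1650 kg/m³
  option U: σ_y = 185.0 MPa, ρ = 8714 kg/m³
  option J: σ_y = 373.0 MPa, ρ = 3110 kg/m³
  option X: σ_y = 99.28 MPa, ρ = 1320 kg/m³
  option A: M = 395 kN·m/kg
  option B: M = 209 kN·m/kg
  option J: M = 120 kN·m/kg
  option X: M = 75.2 kN·m/kg
  option U: M = 21.2 kN·m/kg
  option H: M = 17.6 kN·m/kg
Highest index: option A.

option A, M = 395 kN·m/kg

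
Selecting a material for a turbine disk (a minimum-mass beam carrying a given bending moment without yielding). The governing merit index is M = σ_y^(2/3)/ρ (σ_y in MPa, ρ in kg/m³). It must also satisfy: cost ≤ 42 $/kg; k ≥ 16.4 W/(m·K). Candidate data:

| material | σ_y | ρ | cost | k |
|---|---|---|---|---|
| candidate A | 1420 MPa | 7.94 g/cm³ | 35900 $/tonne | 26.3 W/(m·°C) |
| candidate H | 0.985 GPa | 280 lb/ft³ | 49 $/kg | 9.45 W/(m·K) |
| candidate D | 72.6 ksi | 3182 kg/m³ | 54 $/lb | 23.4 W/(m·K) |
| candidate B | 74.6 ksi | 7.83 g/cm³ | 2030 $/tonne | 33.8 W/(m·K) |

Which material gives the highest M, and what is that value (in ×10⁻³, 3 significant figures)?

candidate A, M = 15.9×10⁻³

Screen on constraints: cost ≤ 42 $/kg; k ≥ 16.4 W/(m·K). Survivors: candidate A, candidate B.
Convert each candidate to consistent units, then evaluate M:
  candidate A: σ_y = 1420 MPa, ρ = 7940 kg/m³
  candidate B: σ_y = 514.3 MPa, ρ = 7830 kg/m³
  candidate A: M = 15.9×10⁻³
  candidate B: M = 8.20×10⁻³
Candidate A ranks first.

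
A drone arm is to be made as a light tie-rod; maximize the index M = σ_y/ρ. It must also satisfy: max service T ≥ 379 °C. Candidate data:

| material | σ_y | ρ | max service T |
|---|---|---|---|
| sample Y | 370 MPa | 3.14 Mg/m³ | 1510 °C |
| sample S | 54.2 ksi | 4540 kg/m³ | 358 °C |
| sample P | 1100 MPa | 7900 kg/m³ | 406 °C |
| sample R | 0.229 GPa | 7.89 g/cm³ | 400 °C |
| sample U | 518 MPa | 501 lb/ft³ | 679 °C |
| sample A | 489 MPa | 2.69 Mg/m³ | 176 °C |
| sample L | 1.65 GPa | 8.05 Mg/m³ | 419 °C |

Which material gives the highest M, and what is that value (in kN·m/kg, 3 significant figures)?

Screen on constraints: max service T ≥ 379 °C. Survivors: sample Y, sample P, sample R, sample U, sample L.
Normalizing units and computing the index:
  sample Y: σ_y = 370.0 MPa, ρ = 3140 kg/m³
  sample P: σ_y = 1100 MPa, ρ = 7900 kg/m³
  sample R: σ_y = 229.0 MPa, ρ = 7890 kg/m³
  sample U: σ_y = 518.0 MPa, ρ = 8025 kg/m³
  sample L: σ_y = 1650 MPa, ρ = 8050 kg/m³
  sample L: M = 205 kN·m/kg
  sample P: M = 139 kN·m/kg
  sample Y: M = 118 kN·m/kg
  sample U: M = 64.5 kN·m/kg
  sample R: M = 29.0 kN·m/kg
The maximum is for sample L.

sample L, M = 205 kN·m/kg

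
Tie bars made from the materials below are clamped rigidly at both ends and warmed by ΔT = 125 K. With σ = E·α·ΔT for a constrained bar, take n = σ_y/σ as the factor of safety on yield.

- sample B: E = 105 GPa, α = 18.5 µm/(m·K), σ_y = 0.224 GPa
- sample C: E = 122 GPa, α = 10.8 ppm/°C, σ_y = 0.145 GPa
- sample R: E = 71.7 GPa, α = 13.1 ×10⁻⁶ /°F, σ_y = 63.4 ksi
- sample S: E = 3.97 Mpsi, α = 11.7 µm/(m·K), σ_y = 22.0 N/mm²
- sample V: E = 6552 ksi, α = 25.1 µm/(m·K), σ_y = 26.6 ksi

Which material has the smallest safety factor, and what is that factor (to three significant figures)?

Per material, after unit conversion:
  sample B: E = 105.0, α = 18.5, σ_y = 224.0 → σ = 243 MPa, n = 0.923
  sample C: E = 122.0, α = 10.8, σ_y = 145.0 → σ = 165 MPa, n = 0.880
  sample R: E = 71.70, α = 23.6, σ_y = 437.1 → σ = 211 MPa, n = 2.07
  sample S: E = 27.37, α = 11.7, σ_y = 22.00 → σ = 40.0 MPa, n = 0.550
  sample V: E = 45.17, α = 25.1, σ_y = 183.4 → σ = 142 MPa, n = 1.29
Sample S has the lowest safety factor, n = 0.550.

sample S, n = 0.550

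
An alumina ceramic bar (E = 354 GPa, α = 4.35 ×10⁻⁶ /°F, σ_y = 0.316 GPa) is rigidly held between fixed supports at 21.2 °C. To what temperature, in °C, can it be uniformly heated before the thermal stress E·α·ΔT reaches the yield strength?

α = 4.35×10⁻⁶/°F × 9/5 = 7.83×10⁻⁶/K.
σ_y = 0.316 GPa = 316.0 MPa.
E·α·ΔT = 316.0 MPa ⇒ ΔT = 316.0 / (354.0×10³ × 7.83×10⁻⁶) = 114.0 K.
T = 21.2 + 114.0 = 135.2 °C.

135 °C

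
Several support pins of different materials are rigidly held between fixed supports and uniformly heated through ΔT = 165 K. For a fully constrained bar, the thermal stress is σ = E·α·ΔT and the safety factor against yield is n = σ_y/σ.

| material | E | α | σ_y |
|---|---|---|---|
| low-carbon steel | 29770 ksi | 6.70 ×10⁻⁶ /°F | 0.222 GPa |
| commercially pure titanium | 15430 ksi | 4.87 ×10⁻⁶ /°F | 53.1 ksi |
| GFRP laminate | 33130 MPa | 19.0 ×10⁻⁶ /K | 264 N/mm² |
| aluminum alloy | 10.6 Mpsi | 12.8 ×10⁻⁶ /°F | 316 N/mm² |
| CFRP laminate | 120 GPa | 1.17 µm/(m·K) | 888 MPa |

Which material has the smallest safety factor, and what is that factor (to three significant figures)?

Converting E to GPa, α to ×10⁻⁶/K, σ_y to MPa, then σ and n for each:
  low-carbon steel: E = 205.3, α = 12.1, σ_y = 222.0 → σ = 408 MPa, n = 0.544
  commercially pure titanium: E = 106.4, α = 8.77, σ_y = 366.1 → σ = 154 MPa, n = 2.38
  GFRP laminate: E = 33.13, α = 19.0, σ_y = 264.0 → σ = 104 MPa, n = 2.54
  aluminum alloy: E = 73.08, α = 23.0, σ_y = 316.0 → σ = 278 MPa, n = 1.14
  CFRP laminate: E = 120.0, α = 1.17, σ_y = 888.0 → σ = 23.2 MPa, n = 38.3
Smallest n: low-carbon steel with n = 0.544.

low-carbon steel, n = 0.544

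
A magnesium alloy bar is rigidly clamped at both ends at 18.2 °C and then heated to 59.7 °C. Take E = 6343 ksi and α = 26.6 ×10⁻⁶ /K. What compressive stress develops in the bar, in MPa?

48.3 MPa

E = 6343 ksi = 43.73 GPa.
ΔT = 41.50 K. Constrained thermal stress σ = E·α·ΔT = 43.73×10³ MPa × 26.6×10⁻⁶ × 41.50 = 48.3 MPa (compressive).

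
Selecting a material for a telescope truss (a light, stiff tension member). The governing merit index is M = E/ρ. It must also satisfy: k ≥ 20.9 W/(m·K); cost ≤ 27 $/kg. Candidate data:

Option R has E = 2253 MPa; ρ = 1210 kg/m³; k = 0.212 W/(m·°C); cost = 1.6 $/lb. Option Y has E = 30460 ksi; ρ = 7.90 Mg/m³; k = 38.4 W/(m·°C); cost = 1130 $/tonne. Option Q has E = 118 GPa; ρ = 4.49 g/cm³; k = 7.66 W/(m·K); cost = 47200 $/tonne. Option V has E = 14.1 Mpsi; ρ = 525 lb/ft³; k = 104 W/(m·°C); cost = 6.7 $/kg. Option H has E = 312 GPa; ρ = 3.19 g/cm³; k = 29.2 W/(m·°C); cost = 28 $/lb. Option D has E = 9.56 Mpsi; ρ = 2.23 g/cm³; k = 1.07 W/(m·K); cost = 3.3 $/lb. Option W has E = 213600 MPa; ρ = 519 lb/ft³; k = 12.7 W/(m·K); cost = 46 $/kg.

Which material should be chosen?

Screen on constraints: k ≥ 20.9 W/(m·K); cost ≤ 27 $/kg. Survivors: option Y, option V.
Normalizing units and computing the index:
  option Y: E = 210.0 GPa, ρ = 7900 kg/m³
  option V: E = 97.22 GPa, ρ = 8410 kg/m³
  option Y: M = 26.6 MN·m/kg
  option V: M = 11.6 MN·m/kg
Option Y ranks first.

option Y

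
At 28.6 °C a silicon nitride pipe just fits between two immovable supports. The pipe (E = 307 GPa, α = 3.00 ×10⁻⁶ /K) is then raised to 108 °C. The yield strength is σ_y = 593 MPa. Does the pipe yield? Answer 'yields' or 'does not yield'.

does not yield

ΔT = 79.40 K. Constrained thermal stress σ = E·α·ΔT = 307.0×10³ MPa × 3.00×10⁻⁶ × 79.40 = 73.1 MPa (compressive).
Compare to σ_y = 593 MPa: σ < σ_y, so it does not yield.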